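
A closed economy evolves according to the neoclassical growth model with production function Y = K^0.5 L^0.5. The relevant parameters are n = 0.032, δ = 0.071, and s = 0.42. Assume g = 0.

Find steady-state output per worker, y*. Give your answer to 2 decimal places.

y* ≈ 4.08

At the steady state, Δk = 0, so s·k^α = (n + δ)·k.
Rearranging, k^(1−α) = s / (n + δ).
k^0.5 = 0.42 / (0.032 + 0.071) = 0.42 / 0.103 = 4.0777
k* = 4.0777^(1/0.5) ≈ 16.6276
y* = (k*)^α = 16.6276^0.5 ≈ 4.0777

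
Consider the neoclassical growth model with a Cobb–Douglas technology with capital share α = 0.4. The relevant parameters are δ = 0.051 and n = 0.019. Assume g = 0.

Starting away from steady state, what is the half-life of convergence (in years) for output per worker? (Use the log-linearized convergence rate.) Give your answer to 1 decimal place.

half-life ≈ 16.5 years

Near the steady state the convergence rate is λ = (1 − α)(n + δ).
λ = (1 − 0.4) × 0.070 = 0.6 × 0.070 = 0.0420
Half-life = ln 2 / λ = 0.6931 / 0.0420 ≈ 16.50 years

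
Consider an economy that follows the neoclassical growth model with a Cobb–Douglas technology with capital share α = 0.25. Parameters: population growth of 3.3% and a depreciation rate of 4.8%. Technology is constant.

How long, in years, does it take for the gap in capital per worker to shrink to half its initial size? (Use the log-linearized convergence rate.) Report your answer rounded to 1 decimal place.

half-life ≈ 11.4 years

Near the steady state the convergence rate is λ = (1 − α)(n + δ).
λ = (1 − 0.25) × 0.081 = 0.75 × 0.081 = 0.06075
Half-life = ln 2 / λ = 0.6931 / 0.06075 ≈ 11.41 years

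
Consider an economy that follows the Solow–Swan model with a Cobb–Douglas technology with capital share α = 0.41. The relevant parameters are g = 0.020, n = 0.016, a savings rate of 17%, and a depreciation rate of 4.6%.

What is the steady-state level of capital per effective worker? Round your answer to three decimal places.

At the steady state, Δk = 0, so s·k^α = (n + g + δ)·k.
Dividing both sides by k: k^(1−α) = s / (n + g + δ).
k^0.59 = 0.17 / (0.016 + 0.020 + 0.046) = 0.17 / 0.082 = 2.0732
k* = 2.0732^(1/0.59) ≈ 3.4410

k* ≈ 3.441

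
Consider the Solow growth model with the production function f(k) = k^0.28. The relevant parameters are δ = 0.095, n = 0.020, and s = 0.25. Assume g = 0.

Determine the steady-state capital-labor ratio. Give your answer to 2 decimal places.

k* ≈ 2.94

Steady state requires s·f(k) = (n + δ)·k, i.e. s·k^α = (n + δ)·k.
Rearranging, k^(1−α) = s / (n + δ).
k^0.72 = 0.25 / (0.020 + 0.095) = 0.25 / 0.115 = 2.1739
k* = 2.1739^(1/0.72) ≈ 2.9403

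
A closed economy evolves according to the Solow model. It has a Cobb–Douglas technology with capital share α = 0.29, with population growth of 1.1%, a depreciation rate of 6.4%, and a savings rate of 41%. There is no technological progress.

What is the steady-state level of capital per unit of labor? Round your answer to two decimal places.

k* = 10.94

At the steady state, Δk = 0, so s·k^α = (n + δ)·k.
Rearranging, k^(1−α) = s / (n + δ).
k^0.71 = 0.41 / (0.011 + 0.064) = 0.41 / 0.075 = 5.4667
k* = 5.4667^(1/0.71) ≈ 10.9408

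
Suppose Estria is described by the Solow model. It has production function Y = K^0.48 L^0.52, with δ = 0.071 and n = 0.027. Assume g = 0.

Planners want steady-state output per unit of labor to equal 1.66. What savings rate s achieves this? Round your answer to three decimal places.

At the steady state, Δk = 0, so s·k^α = (n + δ)·k.
Since y* = [s/(n + δ)]^(α/(1−α)), we have s/(n + δ) = (y*)^((1−α)/α) = 1.66^1.0833 = 1.7316.
Therefore s = 1.7316 × (n + δ) = 1.7316 × 0.098 = 0.1697.

s ≈ 0.170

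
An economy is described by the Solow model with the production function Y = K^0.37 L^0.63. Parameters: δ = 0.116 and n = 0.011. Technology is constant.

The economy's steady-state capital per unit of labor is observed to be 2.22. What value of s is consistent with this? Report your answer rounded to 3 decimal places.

s ≈ 0.210

In steady state, investment equals break-even investment: s·k^α = (n + δ)·k.
So s / (n + δ) = (k*)^(1−α) = 2.22^0.63 = 1.6527.
Therefore s = 1.6527 × (n + δ) = 1.6527 × 0.127 = 0.2099.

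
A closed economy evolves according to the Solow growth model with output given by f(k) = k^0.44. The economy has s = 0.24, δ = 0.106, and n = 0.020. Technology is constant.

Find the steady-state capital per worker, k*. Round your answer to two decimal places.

k* ≈ 3.16

Steady state requires s·f(k) = (n + δ)·k, i.e. s·k^α = (n + δ)·k.
Rearranging, k^(1−α) = s / (n + δ).
k^0.56 = 0.24 / (0.020 + 0.106) = 0.24 / 0.126 = 1.9048
k* = 1.9048^(1/0.56) ≈ 3.1603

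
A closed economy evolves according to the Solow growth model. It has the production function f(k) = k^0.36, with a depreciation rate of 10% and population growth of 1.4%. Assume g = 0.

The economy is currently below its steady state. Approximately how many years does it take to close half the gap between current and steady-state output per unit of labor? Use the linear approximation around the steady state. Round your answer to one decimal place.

Near the steady state the convergence rate is λ = (1 − α)(n + δ).
λ = (1 − 0.36) × 0.114 = 0.64 × 0.114 = 0.07296
Half-life = ln 2 / λ = 0.6931 / 0.07296 ≈ 9.50 years

half-life ≈ 9.5 years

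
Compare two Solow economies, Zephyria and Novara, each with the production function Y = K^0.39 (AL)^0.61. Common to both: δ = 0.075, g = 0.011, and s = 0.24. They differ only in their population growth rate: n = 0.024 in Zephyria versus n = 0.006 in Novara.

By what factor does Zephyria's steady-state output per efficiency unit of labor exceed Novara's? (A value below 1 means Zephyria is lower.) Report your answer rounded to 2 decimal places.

ratio ≈ 0.89

Steady-state y* = [s/(n + g + δ)]^(α/(1−α)), so the ratio is [ (s_Z/(n + g + δ)_Z) / (s_N/(n + g + δ)_N) ]^0.6393.
s_Z/(n + g + δ)_Z = 0.24/0.110 = 2.1818; s_N/(n + g + δ)_N = 0.24/0.092 = 2.6087.
Ratio = (2.1818/2.6087)^0.6393 = 0.8364^0.6393 ≈ 0.8921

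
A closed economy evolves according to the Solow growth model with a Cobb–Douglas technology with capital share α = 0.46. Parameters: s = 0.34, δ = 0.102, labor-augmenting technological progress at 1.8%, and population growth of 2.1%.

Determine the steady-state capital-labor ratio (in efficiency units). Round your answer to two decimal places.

k* = 5.10

At the steady state, Δk = 0, so s·k^α = (n + g + δ)·k.
Rearranging, k^(1−α) = s / (n + g + δ).
k^0.54 = 0.34 / (0.021 + 0.018 + 0.102) = 0.34 / 0.141 = 2.4113
k* = 2.4113^(1/0.54) ≈ 5.1036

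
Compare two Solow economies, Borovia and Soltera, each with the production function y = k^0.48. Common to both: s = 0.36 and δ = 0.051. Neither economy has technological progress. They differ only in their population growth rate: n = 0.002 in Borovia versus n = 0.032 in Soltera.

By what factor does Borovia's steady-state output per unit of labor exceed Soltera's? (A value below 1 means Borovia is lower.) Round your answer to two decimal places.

Steady-state y* = [s/(n + δ)]^(α/(1−α)), so the ratio is [ (s_B/(n + δ)_B) / (s_S/(n + δ)_S) ]^0.9231.
s_B/(n + δ)_B = 0.36/0.053 = 6.7925; s_S/(n + δ)_S = 0.36/0.083 = 4.3373.
Ratio = (6.7925/4.3373)^0.9231 = 1.5661^0.9231 ≈ 1.5130

ratio ≈ 1.51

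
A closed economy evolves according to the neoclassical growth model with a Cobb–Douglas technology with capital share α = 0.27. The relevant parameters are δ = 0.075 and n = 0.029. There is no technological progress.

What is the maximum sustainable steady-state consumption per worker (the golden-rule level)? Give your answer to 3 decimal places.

c_gold ≈ 1.039

At the golden rule, f'(k) = n + δ, so α·k^(α−1) = n + δ and k_gold = (α/(n + δ))^(1/(1−α)).
k_gold = (0.27/0.104)^(1/0.73) = 2.5962^1.3699 ≈ 3.6949
c_gold = f(k_gold) − (n + δ)·k_gold = 1.4232 − 0.104×3.6949 ≈ 1.0389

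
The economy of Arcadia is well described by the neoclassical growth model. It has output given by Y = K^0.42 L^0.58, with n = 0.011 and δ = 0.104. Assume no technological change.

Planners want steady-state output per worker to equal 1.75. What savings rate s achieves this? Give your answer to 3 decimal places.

Steady state requires s·f(k) = (n + δ)·k, i.e. s·k^α = (n + δ)·k.
Since y* = [s/(n + δ)]^(α/(1−α)), we have s/(n + δ) = (y*)^((1−α)/α) = 1.75^1.381 = 2.1659.
Therefore s = 2.1659 × (n + δ) = 2.1659 × 0.115 = 0.2491.

s ≈ 0.249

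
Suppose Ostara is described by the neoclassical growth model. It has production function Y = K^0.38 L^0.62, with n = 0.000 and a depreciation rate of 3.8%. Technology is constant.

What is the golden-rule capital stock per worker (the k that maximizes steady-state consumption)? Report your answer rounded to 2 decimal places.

The golden rule sets f'(k) = n + δ, i.e. α·k^(α−1) = n + δ.
So k^(1−α) = α / (n + δ) = 0.38 / 0.038 = 10.0000.
k_gold = 10.0000^(1/0.62) ≈ 41.0113

k_gold ≈ 41.01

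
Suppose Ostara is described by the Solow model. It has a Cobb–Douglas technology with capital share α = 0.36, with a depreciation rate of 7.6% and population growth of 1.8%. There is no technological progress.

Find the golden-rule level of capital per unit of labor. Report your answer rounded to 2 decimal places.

k_gold ≈ 8.15

The golden rule sets f'(k) = n + δ, i.e. α·k^(α−1) = n + δ.
So k^(1−α) = α / (n + δ) = 0.36 / 0.094 = 3.8298.
k_gold = 3.8298^(1/0.64) ≈ 8.1510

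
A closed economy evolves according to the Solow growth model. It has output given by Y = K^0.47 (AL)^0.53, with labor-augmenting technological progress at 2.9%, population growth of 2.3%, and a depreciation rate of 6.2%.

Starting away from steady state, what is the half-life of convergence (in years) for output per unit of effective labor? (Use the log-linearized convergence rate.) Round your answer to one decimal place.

Near the steady state the convergence rate is λ = (1 − α)(n + g + δ).
λ = (1 − 0.47) × 0.114 = 0.53 × 0.114 = 0.06042
Half-life = ln 2 / λ = 0.6931 / 0.06042 ≈ 11.47 years

about 11.5 years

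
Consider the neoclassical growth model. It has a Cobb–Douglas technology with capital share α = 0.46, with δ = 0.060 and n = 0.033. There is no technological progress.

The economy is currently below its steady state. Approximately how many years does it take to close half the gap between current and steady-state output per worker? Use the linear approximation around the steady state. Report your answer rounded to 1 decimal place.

t_½ ≈ 13.8 years

Near the steady state the convergence rate is λ = (1 − α)(n + δ).
λ = (1 − 0.46) × 0.093 = 0.54 × 0.093 = 0.05022
Half-life = ln 2 / λ = 0.6931 / 0.05022 ≈ 13.80 years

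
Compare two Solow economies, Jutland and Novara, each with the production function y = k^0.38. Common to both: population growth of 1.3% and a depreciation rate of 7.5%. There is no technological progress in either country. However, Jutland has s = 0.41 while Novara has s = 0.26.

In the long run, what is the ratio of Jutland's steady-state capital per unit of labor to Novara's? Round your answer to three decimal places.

k*_J / k*_N ≈ 2.085

Steady-state k* = [s/(n + δ)]^(1/(1−α)), so the ratio is [ (s_J/(n + δ)_J) / (s_N/(n + δ)_N) ]^1.6129.
s_J/(n + δ)_J = 0.41/0.088 = 4.6591; s_N/(n + δ)_N = 0.26/0.088 = 2.9545.
Ratio = (4.6591/2.9545)^1.6129 = 1.5770^1.6129 ≈ 2.0849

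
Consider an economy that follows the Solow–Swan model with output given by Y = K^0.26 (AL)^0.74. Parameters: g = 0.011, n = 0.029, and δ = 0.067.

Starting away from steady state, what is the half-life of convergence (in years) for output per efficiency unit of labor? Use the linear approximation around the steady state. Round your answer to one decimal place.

Near the steady state the convergence rate is λ = (1 − α)(n + g + δ).
λ = (1 − 0.26) × 0.107 = 0.74 × 0.107 = 0.07918
Half-life = ln 2 / λ = 0.6931 / 0.07918 ≈ 8.75 years

half-life ≈ 8.8 years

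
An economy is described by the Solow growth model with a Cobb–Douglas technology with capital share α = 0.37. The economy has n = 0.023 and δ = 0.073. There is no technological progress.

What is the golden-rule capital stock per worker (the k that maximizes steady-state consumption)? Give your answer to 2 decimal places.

k_gold ≈ 8.51

The golden rule sets f'(k) = n + δ, i.e. α·k^(α−1) = n + δ.
So k^(1−α) = α / (n + δ) = 0.37 / 0.096 = 3.8542.
k_gold = 3.8542^(1/0.63) ≈ 8.5124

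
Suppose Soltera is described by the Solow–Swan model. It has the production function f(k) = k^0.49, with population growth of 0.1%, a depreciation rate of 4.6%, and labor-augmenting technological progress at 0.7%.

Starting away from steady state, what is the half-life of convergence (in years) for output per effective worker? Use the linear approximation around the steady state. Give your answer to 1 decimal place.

half-life ≈ 25.2 years

Near the steady state the convergence rate is λ = (1 − α)(n + g + δ).
λ = (1 − 0.49) × 0.054 = 0.51 × 0.054 = 0.02754
Half-life = ln 2 / λ = 0.6931 / 0.02754 ≈ 25.17 years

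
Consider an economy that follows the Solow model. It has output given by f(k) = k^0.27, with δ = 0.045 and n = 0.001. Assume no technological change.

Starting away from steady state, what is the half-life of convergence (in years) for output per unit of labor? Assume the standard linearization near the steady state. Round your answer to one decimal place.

Near the steady state the convergence rate is λ = (1 − α)(n + δ).
λ = (1 − 0.27) × 0.046 = 0.73 × 0.046 = 0.03358
Half-life = ln 2 / λ = 0.6931 / 0.03358 ≈ 20.64 years

about 20.6 years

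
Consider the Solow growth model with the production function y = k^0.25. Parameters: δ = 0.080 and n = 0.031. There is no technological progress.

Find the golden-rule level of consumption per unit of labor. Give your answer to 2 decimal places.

At the golden rule, f'(k) = n + δ, so α·k^(α−1) = n + δ and k_gold = (α/(n + δ))^(1/(1−α)).
k_gold = (0.25/0.111)^(1/0.75) = 2.2523^1.3333 ≈ 2.9523
c_gold = f(k_gold) − (n + δ)·k_gold = 1.3108 − 0.111×2.9523 ≈ 0.9831

c_gold ≈ 0.98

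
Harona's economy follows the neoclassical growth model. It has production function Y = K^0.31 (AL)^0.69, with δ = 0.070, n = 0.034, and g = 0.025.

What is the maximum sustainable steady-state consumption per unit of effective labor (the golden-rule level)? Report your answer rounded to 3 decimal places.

c_gold ≈ 1.023

At the golden rule, f'(k) = n + g + δ, so α·k^(α−1) = n + g + δ and k_gold = (α/(n + g + δ))^(1/(1−α)).
k_gold = (0.31/0.129)^(1/0.69) = 2.4031^1.4493 ≈ 3.5633
c_gold = f(k_gold) − (n + g + δ)·k_gold = 1.4828 − 0.129×3.5633 ≈ 1.0231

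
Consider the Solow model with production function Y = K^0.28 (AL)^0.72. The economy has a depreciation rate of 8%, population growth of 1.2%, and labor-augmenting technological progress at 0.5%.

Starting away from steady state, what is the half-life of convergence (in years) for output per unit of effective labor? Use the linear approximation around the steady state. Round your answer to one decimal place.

Near the steady state the convergence rate is λ = (1 − α)(n + g + δ).
λ = (1 − 0.28) × 0.097 = 0.72 × 0.097 = 0.06984
Half-life = ln 2 / λ = 0.6931 / 0.06984 ≈ 9.92 years

t_½ ≈ 9.9 years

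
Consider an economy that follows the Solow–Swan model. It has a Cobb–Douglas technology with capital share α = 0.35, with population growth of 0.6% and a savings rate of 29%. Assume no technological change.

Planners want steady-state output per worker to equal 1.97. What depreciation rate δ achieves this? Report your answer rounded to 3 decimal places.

δ ≈ 0.076

At the steady state, Δk = 0, so s·k^α = (n + δ)·k.
Since y* = [s/(n + δ)]^(α/(1−α)), we have s/(n + δ) = (y*)^((1−α)/α) = 1.97^1.8571 = 3.5225.
Therefore n + δ = s / 3.5225 = 0.29 / 3.5225 = 0.0823, so δ = 0.0823 − 0.006 = 0.0763.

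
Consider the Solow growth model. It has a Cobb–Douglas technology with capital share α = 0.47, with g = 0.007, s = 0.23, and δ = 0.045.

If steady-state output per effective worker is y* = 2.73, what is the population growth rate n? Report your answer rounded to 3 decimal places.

At the steady state, Δk = 0, so s·k^α = (n + g + δ)·k.
Since y* = [s/(n + g + δ)]^(α/(1−α)), we have s/(n + g + δ) = (y*)^((1−α)/α) = 2.73^1.1277 = 3.1036.
Therefore n + g + δ = s / 3.1036 = 0.23 / 3.1036 = 0.0741, so n = 0.0741 − 0.052 = 0.0221.

n ≈ 0.022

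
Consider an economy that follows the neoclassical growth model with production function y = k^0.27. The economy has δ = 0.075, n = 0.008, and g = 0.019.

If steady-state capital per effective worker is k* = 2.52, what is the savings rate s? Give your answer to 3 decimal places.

s ≈ 0.200

Steady state requires s·f(k) = (n + g + δ)·k, i.e. s·k^α = (n + g + δ)·k.
So s / (n + g + δ) = (k*)^(1−α) = 2.52^0.73 = 1.9635.
Therefore s = 1.9635 × (n + g + δ) = 1.9635 × 0.102 = 0.2003.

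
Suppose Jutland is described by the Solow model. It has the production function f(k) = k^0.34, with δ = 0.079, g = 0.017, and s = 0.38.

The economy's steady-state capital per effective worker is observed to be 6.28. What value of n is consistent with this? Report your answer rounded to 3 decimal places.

n ≈ 0.017

At the steady state, Δk = 0, so s·k^α = (n + g + δ)·k.
So s / (n + g + δ) = (k*)^(1−α) = 6.28^0.66 = 3.3624.
Therefore n + g + δ = s / 3.3624 = 0.38 / 3.3624 = 0.1130, so n = 0.1130 − 0.096 = 0.0170.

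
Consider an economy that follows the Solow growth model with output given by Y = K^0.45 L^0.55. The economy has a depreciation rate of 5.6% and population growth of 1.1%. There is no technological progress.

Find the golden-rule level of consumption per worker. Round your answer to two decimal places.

c_gold ≈ 2.61

At the golden rule, f'(k) = n + δ, so α·k^(α−1) = n + δ and k_gold = (α/(n + δ))^(1/(1−α)).
k_gold = (0.45/0.067)^(1/0.55) = 6.7164^1.8182 ≈ 31.9080
c_gold = f(k_gold) − (n + δ)·k_gold = 4.7507 − 0.067×31.9080 ≈ 2.6129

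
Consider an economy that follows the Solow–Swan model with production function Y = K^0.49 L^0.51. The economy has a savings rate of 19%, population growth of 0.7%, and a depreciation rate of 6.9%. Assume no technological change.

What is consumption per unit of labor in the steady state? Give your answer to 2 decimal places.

In steady state, investment equals break-even investment: s·k^α = (n + δ)·k.
Dividing both sides by k: k^(1−α) = s / (n + δ).
k^0.51 = 0.19 / (0.007 + 0.069) = 0.19 / 0.076 = 2.5000
k* = 2.5000^(1/0.51) ≈ 6.0294
y* = (k*)^α = 6.0294^0.49 ≈ 2.4118
c* = (1 − s)·y* = (1 − 0.19) × 2.4118 ≈ 1.9536

c* ≈ 1.95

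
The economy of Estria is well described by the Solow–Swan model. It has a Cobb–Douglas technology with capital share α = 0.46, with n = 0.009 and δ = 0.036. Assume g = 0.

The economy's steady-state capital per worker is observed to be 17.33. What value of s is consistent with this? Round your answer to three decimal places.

At the steady state, Δk = 0, so s·k^α = (n + δ)·k.
So s / (n + δ) = (k*)^(1−α) = 17.33^0.54 = 4.6661.
Therefore s = 4.6661 × (n + δ) = 4.6661 × 0.045 = 0.2100.

s ≈ 0.210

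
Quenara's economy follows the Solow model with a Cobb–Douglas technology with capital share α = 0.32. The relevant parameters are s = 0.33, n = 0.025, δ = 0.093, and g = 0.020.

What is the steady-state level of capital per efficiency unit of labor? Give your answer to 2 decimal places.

In steady state, investment equals break-even investment: s·k^α = (n + g + δ)·k.
Dividing both sides by k: k^(1−α) = s / (n + g + δ).
k^0.68 = 0.33 / (0.025 + 0.020 + 0.093) = 0.33 / 0.138 = 2.3913
k* = 2.3913^(1/0.68) ≈ 3.6042

k* ≈ 3.60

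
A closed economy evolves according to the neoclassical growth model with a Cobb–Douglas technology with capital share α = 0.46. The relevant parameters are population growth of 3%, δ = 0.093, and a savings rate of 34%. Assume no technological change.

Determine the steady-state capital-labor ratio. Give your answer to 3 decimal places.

k* ≈ 6.572

In steady state, investment equals break-even investment: s·k^α = (n + δ)·k.
Rearranging, k^(1−α) = s / (n + δ).
k^0.54 = 0.34 / (0.030 + 0.093) = 0.34 / 0.123 = 2.7642
k* = 2.7642^(1/0.54) ≈ 6.5724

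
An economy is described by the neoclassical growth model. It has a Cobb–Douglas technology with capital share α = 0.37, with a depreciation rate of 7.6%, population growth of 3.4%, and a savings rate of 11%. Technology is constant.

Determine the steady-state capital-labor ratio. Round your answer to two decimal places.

At the steady state, Δk = 0, so s·k^α = (n + δ)·k.
Rearranging, k^(1−α) = s / (n + δ).
k^0.63 = 0.11 / (0.034 + 0.076) = 0.11 / 0.110 = 1.0000
k* = 1.0000^(1/0.63) ≈ 1.0000

k* = 1.00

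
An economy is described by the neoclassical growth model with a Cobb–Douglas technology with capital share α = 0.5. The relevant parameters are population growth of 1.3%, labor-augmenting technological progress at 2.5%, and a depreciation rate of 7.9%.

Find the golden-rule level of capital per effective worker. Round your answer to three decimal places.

k_gold ≈ 18.263

The golden rule sets f'(k) = n + g + δ, i.e. α·k^(α−1) = n + g + δ.
So k^(1−α) = α / (n + g + δ) = 0.5 / 0.117 = 4.2735.
k_gold = 4.2735^(1/0.5) ≈ 18.2628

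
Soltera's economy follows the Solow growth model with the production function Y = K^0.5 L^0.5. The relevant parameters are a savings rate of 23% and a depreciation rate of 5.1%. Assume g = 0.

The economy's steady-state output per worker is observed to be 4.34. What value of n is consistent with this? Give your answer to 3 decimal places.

n ≈ 0.002

Steady state requires s·f(k) = (n + δ)·k, i.e. s·k^α = (n + δ)·k.
Since y* = [s/(n + δ)]^(α/(1−α)), we have s/(n + δ) = (y*)^((1−α)/α) = 4.34^1 = 4.3400.
Therefore n + δ = s / 4.3400 = 0.23 / 4.3400 = 0.0530, so n = 0.0530 − 0.051 = 0.0020.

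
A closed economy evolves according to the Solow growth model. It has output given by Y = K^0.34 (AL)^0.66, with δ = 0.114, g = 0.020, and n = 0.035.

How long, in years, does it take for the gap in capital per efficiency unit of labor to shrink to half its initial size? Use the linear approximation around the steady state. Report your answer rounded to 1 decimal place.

half-life ≈ 6.2 years

Near the steady state the convergence rate is λ = (1 − α)(n + g + δ).
λ = (1 − 0.34) × 0.169 = 0.66 × 0.169 = 0.11154
Half-life = ln 2 / λ = 0.6931 / 0.11154 ≈ 6.21 years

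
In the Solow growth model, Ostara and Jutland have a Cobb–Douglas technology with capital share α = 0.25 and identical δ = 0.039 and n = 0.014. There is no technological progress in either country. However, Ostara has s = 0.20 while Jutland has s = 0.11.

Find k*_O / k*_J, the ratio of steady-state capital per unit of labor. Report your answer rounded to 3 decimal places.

k*_O / k*_J ≈ 2.219

Steady-state k* = [s/(n + δ)]^(1/(1−α)), so the ratio is [ (s_O/(n + δ)_O) / (s_J/(n + δ)_J) ]^1.3333.
s_O/(n + δ)_O = 0.20/0.053 = 3.7736; s_J/(n + δ)_J = 0.11/0.053 = 2.0755.
Ratio = (3.7736/2.0755)^1.3333 = 1.8182^1.3333 ≈ 2.2191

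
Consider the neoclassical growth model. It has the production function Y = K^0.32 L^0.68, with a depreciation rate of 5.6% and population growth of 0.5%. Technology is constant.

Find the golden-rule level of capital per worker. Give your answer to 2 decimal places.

The golden rule sets f'(k) = n + δ, i.e. α·k^(α−1) = n + δ.
So k^(1−α) = α / (n + δ) = 0.32 / 0.061 = 5.2459.
k_gold = 5.2459^(1/0.68) ≈ 11.4435

k_gold ≈ 11.44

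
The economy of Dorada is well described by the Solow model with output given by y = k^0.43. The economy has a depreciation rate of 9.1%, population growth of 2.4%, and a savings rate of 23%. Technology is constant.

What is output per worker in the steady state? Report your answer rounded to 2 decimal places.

y* ≈ 1.69

At the steady state, Δk = 0, so s·k^α = (n + δ)·k.
Rearranging, k^(1−α) = s / (n + δ).
k^0.57 = 0.23 / (0.024 + 0.091) = 0.23 / 0.115 = 2.0000
k* = 2.0000^(1/0.57) ≈ 3.3738
y* = (k*)^α = 3.3738^0.43 ≈ 1.6869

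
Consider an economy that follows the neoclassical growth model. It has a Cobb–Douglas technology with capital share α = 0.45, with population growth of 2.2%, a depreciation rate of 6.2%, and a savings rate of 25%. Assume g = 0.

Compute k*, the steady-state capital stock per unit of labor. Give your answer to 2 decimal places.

k* ≈ 7.26

In steady state, investment equals break-even investment: s·k^α = (n + δ)·k.
Dividing both sides by k: k^(1−α) = s / (n + δ).
k^0.55 = 0.25 / (0.022 + 0.062) = 0.25 / 0.084 = 2.9762
k* = 2.9762^(1/0.55) ≈ 7.2645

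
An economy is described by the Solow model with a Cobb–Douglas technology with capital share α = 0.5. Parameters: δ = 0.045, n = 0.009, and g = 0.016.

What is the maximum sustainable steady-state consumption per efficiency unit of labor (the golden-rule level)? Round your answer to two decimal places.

c_gold ≈ 3.57

At the golden rule, f'(k) = n + g + δ, so α·k^(α−1) = n + g + δ and k_gold = (α/(n + g + δ))^(1/(1−α)).
k_gold = (0.5/0.070)^(1/0.5) = 7.1429^2 ≈ 51.0210
c_gold = f(k_gold) − (n + g + δ)·k_gold = 7.1429 − 0.070×51.0210 ≈ 3.5714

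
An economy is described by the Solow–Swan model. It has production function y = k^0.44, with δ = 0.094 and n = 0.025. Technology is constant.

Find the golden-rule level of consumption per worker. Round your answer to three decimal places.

c_gold ≈ 1.565

At the golden rule, f'(k) = n + δ, so α·k^(α−1) = n + δ and k_gold = (α/(n + δ))^(1/(1−α)).
k_gold = (0.44/0.119)^(1/0.56) = 3.6975^1.7857 ≈ 10.3303
c_gold = f(k_gold) − (n + δ)·k_gold = 2.7939 − 0.119×10.3303 ≈ 1.5646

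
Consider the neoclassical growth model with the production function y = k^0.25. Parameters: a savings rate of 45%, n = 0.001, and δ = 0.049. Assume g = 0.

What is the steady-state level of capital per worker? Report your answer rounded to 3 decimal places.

k* ≈ 18.721

In steady state, investment equals break-even investment: s·k^α = (n + δ)·k.
Dividing both sides by k: k^(1−α) = s / (n + δ).
k^0.75 = 0.45 / (0.001 + 0.049) = 0.45 / 0.050 = 9.0000
k* = 9.0000^(1/0.75) ≈ 18.7208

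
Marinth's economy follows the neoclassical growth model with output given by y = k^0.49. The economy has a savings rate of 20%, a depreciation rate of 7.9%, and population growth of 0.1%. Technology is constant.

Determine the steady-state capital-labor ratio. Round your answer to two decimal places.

k* = 6.03

In steady state, investment equals break-even investment: s·k^α = (n + δ)·k.
Rearranging, k^(1−α) = s / (n + δ).
k^0.51 = 0.20 / (0.001 + 0.079) = 0.20 / 0.080 = 2.5000
k* = 2.5000^(1/0.51) ≈ 6.0294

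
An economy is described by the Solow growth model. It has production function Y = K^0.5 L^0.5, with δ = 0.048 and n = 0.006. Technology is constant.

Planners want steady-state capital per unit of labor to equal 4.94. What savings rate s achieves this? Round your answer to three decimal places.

s ≈ 0.120

Steady state requires s·f(k) = (n + δ)·k, i.e. s·k^α = (n + δ)·k.
So s / (n + δ) = (k*)^(1−α) = 4.94^0.5 = 2.2226.
Therefore s = 2.2226 × (n + δ) = 2.2226 × 0.054 = 0.1200.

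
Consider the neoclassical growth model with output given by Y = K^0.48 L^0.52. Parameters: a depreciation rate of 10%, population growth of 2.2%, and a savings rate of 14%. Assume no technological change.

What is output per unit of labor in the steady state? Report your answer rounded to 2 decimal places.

At the steady state, Δk = 0, so s·k^α = (n + δ)·k.
Rearranging, k^(1−α) = s / (n + δ).
k^0.52 = 0.14 / (0.022 + 0.100) = 0.14 / 0.122 = 1.1475
k* = 1.1475^(1/0.52) ≈ 1.3029
y* = (k*)^α = 1.3029^0.48 ≈ 1.1354

y* = 1.14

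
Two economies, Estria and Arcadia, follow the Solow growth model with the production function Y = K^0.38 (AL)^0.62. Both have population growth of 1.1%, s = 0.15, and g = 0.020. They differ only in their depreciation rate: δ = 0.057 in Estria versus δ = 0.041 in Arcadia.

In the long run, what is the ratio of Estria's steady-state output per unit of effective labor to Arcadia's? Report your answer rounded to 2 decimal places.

ratio ≈ 0.88

Steady-state y* = [s/(n + g + δ)]^(α/(1−α)), so the ratio is [ (s_E/(n + g + δ)_E) / (s_A/(n + g + δ)_A) ]^0.6129.
s_E/(n + g + δ)_E = 0.15/0.088 = 1.7045; s_A/(n + g + δ)_A = 0.15/0.072 = 2.0833.
Ratio = (1.7045/2.0833)^0.6129 = 0.8182^0.6129 ≈ 0.8843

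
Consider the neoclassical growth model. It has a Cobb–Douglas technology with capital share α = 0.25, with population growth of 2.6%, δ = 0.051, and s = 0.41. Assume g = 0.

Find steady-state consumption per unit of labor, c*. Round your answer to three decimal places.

At the steady state, Δk = 0, so s·k^α = (n + δ)·k.
Dividing both sides by k: k^(1−α) = s / (n + δ).
k^0.75 = 0.41 / (0.026 + 0.051) = 0.41 / 0.077 = 5.3247
k* = 5.3247^(1/0.75) ≈ 9.2981
y* = (k*)^α = 9.2981^0.25 ≈ 1.7462
c* = (1 − s)·y* = (1 − 0.41) × 1.7462 ≈ 1.0303

c* ≈ 1.030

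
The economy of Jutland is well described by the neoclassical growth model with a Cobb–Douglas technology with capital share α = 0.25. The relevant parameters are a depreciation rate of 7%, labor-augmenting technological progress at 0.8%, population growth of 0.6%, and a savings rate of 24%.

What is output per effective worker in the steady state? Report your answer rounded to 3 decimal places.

In steady state, investment equals break-even investment: s·k^α = (n + g + δ)·k.
Rearranging, k^(1−α) = s / (n + g + δ).
k^0.75 = 0.24 / (0.006 + 0.008 + 0.070) = 0.24 / 0.084 = 2.8571
k* = 2.8571^(1/0.75) ≈ 4.0542
y* = (k*)^α = 4.0542^0.25 ≈ 1.4190

y* ≈ 1.419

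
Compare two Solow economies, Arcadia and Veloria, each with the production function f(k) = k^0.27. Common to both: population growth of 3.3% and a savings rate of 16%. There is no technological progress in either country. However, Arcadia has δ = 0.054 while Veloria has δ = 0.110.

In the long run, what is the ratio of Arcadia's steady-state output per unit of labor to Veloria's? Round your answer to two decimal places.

ratio ≈ 1.20

Steady-state y* = [s/(n + δ)]^(α/(1−α)), so the ratio is [ (s_A/(n + δ)_A) / (s_V/(n + δ)_V) ]^0.3699.
s_A/(n + δ)_A = 0.16/0.087 = 1.8391; s_V/(n + δ)_V = 0.16/0.143 = 1.1189.
Ratio = (1.8391/1.1189)^0.3699 = 1.6437^0.3699 ≈ 1.2018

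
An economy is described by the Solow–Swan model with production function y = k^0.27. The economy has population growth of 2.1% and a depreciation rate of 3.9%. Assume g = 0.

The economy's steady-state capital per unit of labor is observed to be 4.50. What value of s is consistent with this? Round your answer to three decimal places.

s ≈ 0.180

At the steady state, Δk = 0, so s·k^α = (n + δ)·k.
So s / (n + δ) = (k*)^(1−α) = 4.50^0.73 = 2.9981.
Therefore s = 2.9981 × (n + δ) = 2.9981 × 0.060 = 0.1799.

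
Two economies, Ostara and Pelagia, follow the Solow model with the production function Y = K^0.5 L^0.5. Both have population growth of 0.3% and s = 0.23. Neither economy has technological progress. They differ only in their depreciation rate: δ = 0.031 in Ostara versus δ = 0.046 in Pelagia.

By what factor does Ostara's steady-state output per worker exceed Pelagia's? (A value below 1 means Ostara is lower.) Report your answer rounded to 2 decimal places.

y*_O / y*_P ≈ 1.44

Steady-state y* = [s/(n + δ)]^(α/(1−α)), so the ratio is [ (s_O/(n + δ)_O) / (s_P/(n + δ)_P) ]^1.
s_O/(n + δ)_O = 0.23/0.034 = 6.7647; s_P/(n + δ)_P = 0.23/0.049 = 4.6939.
Ratio = (6.7647/4.6939)^1 = 1.4412^1 ≈ 1.4412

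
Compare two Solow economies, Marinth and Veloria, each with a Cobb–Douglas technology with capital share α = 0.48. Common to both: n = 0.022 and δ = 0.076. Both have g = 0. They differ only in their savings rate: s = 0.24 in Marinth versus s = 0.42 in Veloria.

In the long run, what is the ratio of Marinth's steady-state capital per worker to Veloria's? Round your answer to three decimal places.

Steady-state k* = [s/(n + δ)]^(1/(1−α)), so the ratio is [ (s_M/(n + δ)_M) / (s_V/(n + δ)_V) ]^1.9231.
s_M/(n + δ)_M = 0.24/0.098 = 2.4490; s_V/(n + δ)_V = 0.42/0.098 = 4.2857.
Ratio = (2.4490/4.2857)^1.9231 = 0.5714^1.9231 ≈ 0.3409

k*_M / k*_V ≈ 0.341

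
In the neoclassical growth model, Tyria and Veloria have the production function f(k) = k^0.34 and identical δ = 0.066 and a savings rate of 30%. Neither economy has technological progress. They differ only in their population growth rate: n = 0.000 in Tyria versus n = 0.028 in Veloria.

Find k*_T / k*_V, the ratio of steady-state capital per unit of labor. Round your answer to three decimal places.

Steady-state k* = [s/(n + δ)]^(1/(1−α)), so the ratio is [ (s_T/(n + δ)_T) / (s_V/(n + δ)_V) ]^1.5152.
s_T/(n + δ)_T = 0.30/0.066 = 4.5455; s_V/(n + δ)_V = 0.30/0.094 = 3.1915.
Ratio = (4.5455/3.1915)^1.5152 = 1.4243^1.5152 ≈ 1.7090

ratio ≈ 1.709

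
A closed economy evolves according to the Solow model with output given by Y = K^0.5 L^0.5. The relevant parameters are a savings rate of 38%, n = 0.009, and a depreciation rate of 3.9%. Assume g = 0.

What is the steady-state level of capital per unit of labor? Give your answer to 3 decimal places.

k* = 62.674

Steady state requires s·f(k) = (n + δ)·k, i.e. s·k^α = (n + δ)·k.
Rearranging, k^(1−α) = s / (n + δ).
k^0.5 = 0.38 / (0.009 + 0.039) = 0.38 / 0.048 = 7.9167
k* = 7.9167^(1/0.5) ≈ 62.6741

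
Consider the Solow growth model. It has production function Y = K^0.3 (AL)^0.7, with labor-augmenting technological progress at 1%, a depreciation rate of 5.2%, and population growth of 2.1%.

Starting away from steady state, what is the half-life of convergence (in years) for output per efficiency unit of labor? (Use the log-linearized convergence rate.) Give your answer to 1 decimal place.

Near the steady state the convergence rate is λ = (1 − α)(n + g + δ).
λ = (1 − 0.3) × 0.083 = 0.7 × 0.083 = 0.0581
Half-life = ln 2 / λ = 0.6931 / 0.0581 ≈ 11.93 years

t_½ ≈ 11.9 years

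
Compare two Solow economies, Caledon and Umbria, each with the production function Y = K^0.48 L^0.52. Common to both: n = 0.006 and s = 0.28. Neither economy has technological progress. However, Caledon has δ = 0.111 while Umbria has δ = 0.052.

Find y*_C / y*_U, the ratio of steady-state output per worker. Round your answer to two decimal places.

ratio ≈ 0.52

Steady-state y* = [s/(n + δ)]^(α/(1−α)), so the ratio is [ (s_C/(n + δ)_C) / (s_U/(n + δ)_U) ]^0.9231.
s_C/(n + δ)_C = 0.28/0.117 = 2.3932; s_U/(n + δ)_U = 0.28/0.058 = 4.8276.
Ratio = (2.3932/4.8276)^0.9231 = 0.4957^0.9231 ≈ 0.5232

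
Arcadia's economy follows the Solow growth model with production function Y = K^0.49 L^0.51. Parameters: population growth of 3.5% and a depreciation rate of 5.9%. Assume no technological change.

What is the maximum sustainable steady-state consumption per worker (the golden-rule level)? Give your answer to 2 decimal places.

At the golden rule, f'(k) = n + δ, so α·k^(α−1) = n + δ and k_gold = (α/(n + δ))^(1/(1−α)).
k_gold = (0.49/0.094)^(1/0.51) = 5.2128^1.9608 ≈ 25.4702
c_gold = f(k_gold) − (n + δ)·k_gold = 4.8860 − 0.094×25.4702 ≈ 2.4918

c_gold ≈ 2.49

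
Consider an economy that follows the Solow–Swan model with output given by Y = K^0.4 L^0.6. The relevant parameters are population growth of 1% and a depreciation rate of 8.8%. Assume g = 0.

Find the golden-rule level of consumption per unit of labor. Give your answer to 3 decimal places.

At the golden rule, f'(k) = n + δ, so α·k^(α−1) = n + δ and k_gold = (α/(n + δ))^(1/(1−α)).
k_gold = (0.4/0.098)^(1/0.6) = 4.0816^1.6667 ≈ 10.4249
c_gold = f(k_gold) − (n + δ)·k_gold = 2.5540 − 0.098×10.4249 ≈ 1.5324

c_gold ≈ 1.532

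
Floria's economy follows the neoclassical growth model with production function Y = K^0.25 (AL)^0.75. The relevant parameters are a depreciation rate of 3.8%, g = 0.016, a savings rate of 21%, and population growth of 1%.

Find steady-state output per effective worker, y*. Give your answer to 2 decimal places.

Steady state requires s·f(k) = (n + g + δ)·k, i.e. s·k^α = (n + g + δ)·k.
Rearranging, k^(1−α) = s / (n + g + δ).
k^0.75 = 0.21 / (0.010 + 0.016 + 0.038) = 0.21 / 0.064 = 3.2813
k* = 3.2813^(1/0.75) ≈ 4.8760
y* = (k*)^α = 4.8760^0.25 ≈ 1.4860

y* = 1.49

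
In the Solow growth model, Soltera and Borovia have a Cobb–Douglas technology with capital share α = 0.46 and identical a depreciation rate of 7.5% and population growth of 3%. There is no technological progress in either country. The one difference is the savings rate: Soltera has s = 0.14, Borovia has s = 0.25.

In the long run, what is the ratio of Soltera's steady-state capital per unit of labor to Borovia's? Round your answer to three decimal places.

ratio ≈ 0.342

Steady-state k* = [s/(n + δ)]^(1/(1−α)), so the ratio is [ (s_S/(n + δ)_S) / (s_B/(n + δ)_B) ]^1.8519.
s_S/(n + δ)_S = 0.14/0.105 = 1.3333; s_B/(n + δ)_B = 0.25/0.105 = 2.3810.
Ratio = (1.3333/2.3810)^1.8519 = 0.5600^1.8519 ≈ 0.3417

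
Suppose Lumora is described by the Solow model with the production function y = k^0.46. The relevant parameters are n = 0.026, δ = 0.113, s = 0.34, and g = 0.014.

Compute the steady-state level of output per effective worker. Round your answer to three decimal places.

y* = 1.974

Steady state requires s·f(k) = (n + g + δ)·k, i.e. s·k^α = (n + g + δ)·k.
Dividing both sides by k: k^(1−α) = s / (n + g + δ).
k^0.54 = 0.34 / (0.026 + 0.014 + 0.113) = 0.34 / 0.153 = 2.2222
k* = 2.2222^(1/0.54) ≈ 4.3872
y* = (k*)^α = 4.3872^0.46 ≈ 1.9743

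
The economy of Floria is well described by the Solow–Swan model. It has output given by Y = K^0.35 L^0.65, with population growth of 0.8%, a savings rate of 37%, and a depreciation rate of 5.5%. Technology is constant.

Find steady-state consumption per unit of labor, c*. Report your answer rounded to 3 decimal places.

c* ≈ 1.634

At the steady state, Δk = 0, so s·k^α = (n + δ)·k.
Rearranging, k^(1−α) = s / (n + δ).
k^0.65 = 0.37 / (0.008 + 0.055) = 0.37 / 0.063 = 5.8730
k* = 5.8730^(1/0.65) ≈ 15.2357
y* = (k*)^α = 15.2357^0.35 ≈ 2.5942
c* = (1 − s)·y* = (1 − 0.37) × 2.5942 ≈ 1.6343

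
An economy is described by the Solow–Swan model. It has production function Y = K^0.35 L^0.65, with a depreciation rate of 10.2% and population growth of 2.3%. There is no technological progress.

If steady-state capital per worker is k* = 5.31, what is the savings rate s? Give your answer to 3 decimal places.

s ≈ 0.370

Steady state requires s·f(k) = (n + δ)·k, i.e. s·k^α = (n + δ)·k.
So s / (n + δ) = (k*)^(1−α) = 5.31^0.65 = 2.9601.
Therefore s = 2.9601 × (n + δ) = 2.9601 × 0.125 = 0.3700.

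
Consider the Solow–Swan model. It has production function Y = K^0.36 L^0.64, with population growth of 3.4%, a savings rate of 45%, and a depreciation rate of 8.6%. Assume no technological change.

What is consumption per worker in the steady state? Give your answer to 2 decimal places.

c* ≈ 1.16

In steady state, investment equals break-even investment: s·k^α = (n + δ)·k.
Dividing both sides by k: k^(1−α) = s / (n + δ).
k^0.64 = 0.45 / (0.034 + 0.086) = 0.45 / 0.120 = 3.7500
k* = 3.7500^(1/0.64) ≈ 7.8872
y* = (k*)^α = 7.8872^0.36 ≈ 2.1033
c* = (1 − s)·y* = (1 − 0.45) × 2.1033 ≈ 1.1568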